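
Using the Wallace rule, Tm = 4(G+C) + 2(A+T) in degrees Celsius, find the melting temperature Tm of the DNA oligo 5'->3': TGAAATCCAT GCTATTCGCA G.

A=6, C=5, T=6, G=4
So N_AT = 12 and N_GC = 9.
Tm = 2(12) + 4(9) = 24 + 36 = 60°C

60°C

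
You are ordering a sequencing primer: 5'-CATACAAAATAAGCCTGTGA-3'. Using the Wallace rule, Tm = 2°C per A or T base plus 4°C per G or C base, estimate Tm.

T=4, G=3, A=9, C=4
AT pairs contribute 13, GC pairs contribute 7.
Tm = 2×13 + 4×7 = 54°C

54°C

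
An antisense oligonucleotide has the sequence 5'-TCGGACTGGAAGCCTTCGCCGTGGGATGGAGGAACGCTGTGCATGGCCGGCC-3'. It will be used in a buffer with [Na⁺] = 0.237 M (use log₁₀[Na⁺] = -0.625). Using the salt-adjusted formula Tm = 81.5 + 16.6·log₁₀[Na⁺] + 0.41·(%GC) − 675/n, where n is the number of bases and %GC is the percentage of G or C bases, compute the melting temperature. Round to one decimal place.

85.7°C

Length n = 52. G=21, A=8, C=14, T=9
G+C = 35, so %GC = 35/52 × 100 = 67.308%
Salt term: 16.6 × (-0.625) = -10.375
GC term: 0.41 × 67.308 = 27.596; length term: −675/52 = −12.981
Tm = 81.5 + (-10.375) + 27.596 − 12.981 = 85.74 → 85.7°C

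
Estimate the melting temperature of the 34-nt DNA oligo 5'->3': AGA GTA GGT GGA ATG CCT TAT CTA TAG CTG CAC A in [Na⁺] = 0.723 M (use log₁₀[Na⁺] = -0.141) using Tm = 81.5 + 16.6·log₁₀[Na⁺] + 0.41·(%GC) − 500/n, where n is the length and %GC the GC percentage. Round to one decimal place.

Length n = 34. Counting bases: C=6, A=10, G=9, T=9
G+C = 15, so %GC = 15/34 × 100 = 44.118%
Salt term: 16.6 × (-0.141) = -2.341
GC term: 0.41 × 44.118 = 18.088; length term: −500/34 = −14.706
Tm = 81.5 + (-2.341) + 18.088 − 14.706 = 82.541 → 82.5°C

82.5°C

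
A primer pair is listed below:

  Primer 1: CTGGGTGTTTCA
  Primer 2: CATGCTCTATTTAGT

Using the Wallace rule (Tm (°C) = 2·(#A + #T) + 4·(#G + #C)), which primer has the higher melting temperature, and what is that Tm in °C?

Primer 1: A+T=6, G+C=6 → Tm = 2(6)+4(6) = 36°C
Primer 2: A+T=10, G+C=5 → Tm = 2(10)+4(5) = 40°C
36°C vs 40°C → primer 2 is higher.

Primer 2, 40°C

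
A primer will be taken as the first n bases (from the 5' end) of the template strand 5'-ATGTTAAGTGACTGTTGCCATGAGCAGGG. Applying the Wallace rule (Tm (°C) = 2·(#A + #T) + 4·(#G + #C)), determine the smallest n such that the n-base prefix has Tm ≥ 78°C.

n = 27

First 26 bases: ATGTTAAGTGACTGTTGCCATGAGCA → Tm = 74°C (< 78°C)
First 27 bases: ATGTTAAGTGACTGTTGCCATGAGCAG → Tm = 78°C (≥ 78°C)
Each additional base adds 2°C (A/T) or 4°C (G/C), so Tm is non-decreasing in n; n = 27 is the first length to reach 78°C.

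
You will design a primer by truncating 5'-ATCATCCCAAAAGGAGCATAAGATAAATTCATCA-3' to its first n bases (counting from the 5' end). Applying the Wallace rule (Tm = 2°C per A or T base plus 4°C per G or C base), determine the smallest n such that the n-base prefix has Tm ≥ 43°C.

First 15 bases: ATCATCCCAAAAGGA → Tm = 42°C (< 43°C)
First 16 bases: ATCATCCCAAAAGGAG → Tm = 46°C (≥ 43°C)
Since every base adds ≥2°C, Tm only increases with n, so the threshold is first crossed at n = 16.

n = 16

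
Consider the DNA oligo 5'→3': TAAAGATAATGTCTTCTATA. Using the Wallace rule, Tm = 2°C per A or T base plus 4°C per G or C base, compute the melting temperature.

T=8, C=2, G=2, A=8
AT pairs contribute 16, GC pairs contribute 4.
Tm = 2(16) + 4(4) = 32 + 16 = 48°C

48°C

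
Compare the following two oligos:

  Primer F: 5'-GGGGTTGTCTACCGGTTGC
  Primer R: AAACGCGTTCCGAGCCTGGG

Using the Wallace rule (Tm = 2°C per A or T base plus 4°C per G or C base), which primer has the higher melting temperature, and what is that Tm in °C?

Primer F: A+T=7, G+C=12 → Tm = 2(7)+4(12) = 62°C
Primer R: A+T=7, G+C=13 → Tm = 2(7)+4(13) = 66°C
62°C vs 66°C → primer R is higher.

Primer R, 66°C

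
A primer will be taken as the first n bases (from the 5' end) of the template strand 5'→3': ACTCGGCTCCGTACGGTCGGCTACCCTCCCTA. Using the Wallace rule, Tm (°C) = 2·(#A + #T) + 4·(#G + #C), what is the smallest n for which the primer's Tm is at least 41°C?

n = 13

First 12 bases: ACTCGGCTCCGT → Tm = 40°C (< 41°C)
First 13 bases: ACTCGGCTCCGTA → Tm = 42°C (≥ 41°C)
Since every base adds ≥2°C, Tm only increases with n, so the threshold is first crossed at n = 13.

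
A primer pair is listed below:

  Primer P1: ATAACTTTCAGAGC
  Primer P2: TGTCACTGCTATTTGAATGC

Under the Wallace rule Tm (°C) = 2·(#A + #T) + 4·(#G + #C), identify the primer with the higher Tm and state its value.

Primer P1: A+T=9, G+C=5 → Tm = 2(9)+4(5) = 38°C
Primer P2: A+T=12, G+C=8 → Tm = 2(12)+4(8) = 56°C
38°C vs 56°C → primer P2 is higher.

Primer P2, 56°C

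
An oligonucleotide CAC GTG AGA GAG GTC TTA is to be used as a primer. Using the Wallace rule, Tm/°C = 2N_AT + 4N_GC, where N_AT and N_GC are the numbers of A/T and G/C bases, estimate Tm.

Base counts: A=5, T=4, C=3, G=6
So N_AT = 9 and N_GC = 9.
Tm = 2(9) + 4(9) = 18 + 36 = 54°C

54°C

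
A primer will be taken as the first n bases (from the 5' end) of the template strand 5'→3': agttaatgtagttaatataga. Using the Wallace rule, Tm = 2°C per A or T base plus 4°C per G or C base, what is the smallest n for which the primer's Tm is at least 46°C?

n = 20

First 19 bases: AGTTAATGTAGTTAATATA → Tm = 44°C (< 46°C)
First 20 bases: AGTTAATGTAGTTAATATAG → Tm = 48°C (≥ 46°C)
Since every base adds ≥2°C, Tm only increases with n, so the threshold is first crossed at n = 20.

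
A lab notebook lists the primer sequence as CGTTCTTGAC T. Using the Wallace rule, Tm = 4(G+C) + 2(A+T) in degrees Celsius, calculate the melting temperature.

32°C

Base counts: A=1, C=3, G=2, T=5
A+T = 6, G+C = 5
Tm = 4·5 + 2·6 = 20 + 12 = 32°C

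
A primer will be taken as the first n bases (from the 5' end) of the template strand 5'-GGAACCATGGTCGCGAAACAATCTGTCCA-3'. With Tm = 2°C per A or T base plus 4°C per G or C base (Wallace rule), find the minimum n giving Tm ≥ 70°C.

First 22 bases: GGAACCATGGTCGCGAAACAAT → Tm = 66°C (< 70°C)
First 23 bases: GGAACCATGGTCGCGAAACAATC → Tm = 70°C (≥ 70°C)
Since every base adds ≥2°C, Tm only increases with n, so the threshold is first crossed at n = 23.

n = 23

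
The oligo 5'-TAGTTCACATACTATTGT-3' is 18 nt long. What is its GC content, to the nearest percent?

28%

Scanning the sequence gives C=3, T=8, A=5, G=2.
G+C = 2 + 3 = 5 out of 18 bases
%GC = 5/18 × 100 = 27.78% ≈ 28%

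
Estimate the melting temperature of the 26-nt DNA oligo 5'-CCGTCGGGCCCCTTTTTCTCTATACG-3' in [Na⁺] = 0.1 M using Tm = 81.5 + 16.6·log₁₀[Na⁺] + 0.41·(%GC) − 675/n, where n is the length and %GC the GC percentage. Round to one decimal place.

62.6°C

Length n = 26. G=5, A=2, T=9, C=10
G+C = 15, so %GC = 15/26 × 100 = 57.692%
Salt term: 16.6 × (-1) = -16.6
GC term: 0.41 × 57.692 = 23.654; length term: −675/26 = −25.962
Tm = 81.5 + (-16.6) + 23.654 − 25.962 = 62.592 → 62.6°C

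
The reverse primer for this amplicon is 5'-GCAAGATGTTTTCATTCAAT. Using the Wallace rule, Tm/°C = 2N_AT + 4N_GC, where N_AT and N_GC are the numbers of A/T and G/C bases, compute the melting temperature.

52°C

Counting bases: A=6, C=3, G=3, T=8
So N_AT = 14 and N_GC = 6.
Tm = 2(14) + 4(6) = 28 + 24 = 52°C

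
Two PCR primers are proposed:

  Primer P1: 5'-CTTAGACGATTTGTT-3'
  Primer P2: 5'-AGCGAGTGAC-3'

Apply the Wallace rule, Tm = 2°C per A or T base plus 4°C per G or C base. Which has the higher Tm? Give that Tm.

Primer P1: A+T=10, G+C=5 → Tm = 2(10)+4(5) = 40°C
Primer P2: A+T=4, G+C=6 → Tm = 2(4)+4(6) = 32°C
40°C vs 32°C → primer P1 is higher.

Primer P1, 40°C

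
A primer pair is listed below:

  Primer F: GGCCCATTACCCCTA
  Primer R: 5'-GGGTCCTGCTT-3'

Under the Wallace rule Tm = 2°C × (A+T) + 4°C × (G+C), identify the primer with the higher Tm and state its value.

Primer F: A+T=6, G+C=9 → Tm = 2(6)+4(9) = 48°C
Primer R: A+T=4, G+C=7 → Tm = 2(4)+4(7) = 36°C
48°C vs 36°C → primer F is higher.

Primer F, 48°C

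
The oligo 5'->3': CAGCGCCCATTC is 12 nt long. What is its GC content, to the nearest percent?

67%

Base counts: T=2, G=2, A=2, C=6
G+C = 2 + 6 = 8 out of 12 bases
%GC = 8/12 × 100 = 66.67% ≈ 67%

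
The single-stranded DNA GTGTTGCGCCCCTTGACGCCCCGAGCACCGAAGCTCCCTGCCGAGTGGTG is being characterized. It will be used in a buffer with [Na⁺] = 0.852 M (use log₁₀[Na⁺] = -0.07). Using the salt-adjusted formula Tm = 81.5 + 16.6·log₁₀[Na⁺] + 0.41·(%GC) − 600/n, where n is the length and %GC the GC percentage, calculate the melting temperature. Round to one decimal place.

97.0°C

Length n = 50. Scanning the sequence gives A=6, T=9, G=16, C=19.
G+C = 35, so %GC = 35/50 × 100 = 70%
Salt term: 16.6 × (-0.07) = -1.162
GC term: 0.41 × 70 = 28.7; length term: −600/50 = −12
Tm = 81.5 + (-1.162) + 28.7 − 12 = 97.038 → 97.0°C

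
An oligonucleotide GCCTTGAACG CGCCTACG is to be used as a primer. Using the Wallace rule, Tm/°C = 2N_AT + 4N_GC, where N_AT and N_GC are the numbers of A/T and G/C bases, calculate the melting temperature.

60°C

Base counts: G=5, T=3, C=7, A=3
A+T = 6, G+C = 12
Tm = 2×6 + 4×12 = 60°C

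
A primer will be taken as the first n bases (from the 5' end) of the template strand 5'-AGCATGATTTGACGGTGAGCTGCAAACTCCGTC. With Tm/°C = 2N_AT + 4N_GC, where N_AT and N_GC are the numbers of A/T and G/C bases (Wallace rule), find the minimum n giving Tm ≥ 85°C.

n = 29

First 28 bases: AGCATGATTTGACGGTGAGCTGCAAACT → Tm = 82°C (< 85°C)
First 29 bases: AGCATGATTTGACGGTGAGCTGCAAACTC → Tm = 86°C (≥ 85°C)
Since every base adds ≥2°C, Tm only increases with n, so the threshold is first crossed at n = 29.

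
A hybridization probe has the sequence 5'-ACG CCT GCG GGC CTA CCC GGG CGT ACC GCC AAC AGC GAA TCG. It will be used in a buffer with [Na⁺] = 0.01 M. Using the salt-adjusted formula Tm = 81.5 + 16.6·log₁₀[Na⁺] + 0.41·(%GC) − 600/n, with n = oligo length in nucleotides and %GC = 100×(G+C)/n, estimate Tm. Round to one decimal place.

63.3°C

Length n = 42. C=17, T=4, A=8, G=13
G+C = 30, so %GC = 30/42 × 100 = 71.429%
Salt term: 16.6 × (-2) = -33.2
GC term: 0.41 × 71.429 = 29.286; length term: −600/42 = −14.286
Tm = 81.5 + (-33.2) + 29.286 − 14.286 = 63.3 → 63.3°C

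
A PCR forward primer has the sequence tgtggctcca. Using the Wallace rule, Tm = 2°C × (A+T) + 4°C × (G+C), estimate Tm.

32°C

Base counts: A=1, C=3, G=3, T=3
So N_AT = 4 and N_GC = 6.
Tm = 2(4) + 4(6) = 8 + 24 = 32°C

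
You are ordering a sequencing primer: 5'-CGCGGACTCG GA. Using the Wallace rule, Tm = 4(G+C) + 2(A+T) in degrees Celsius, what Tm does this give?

42°C

Scanning the sequence gives A=2, T=1, C=4, G=5.
AT pairs contribute 3, GC pairs contribute 9.
Tm = 4·9 + 2·3 = 36 + 6 = 42°C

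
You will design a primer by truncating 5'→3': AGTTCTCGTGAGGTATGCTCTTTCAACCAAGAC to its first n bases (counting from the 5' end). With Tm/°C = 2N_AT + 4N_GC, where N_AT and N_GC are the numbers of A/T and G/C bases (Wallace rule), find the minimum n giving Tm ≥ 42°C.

n = 14

First 13 bases: AGTTCTCGTGAGG → Tm = 40°C (< 42°C)
First 14 bases: AGTTCTCGTGAGGT → Tm = 42°C (≥ 42°C)
Since every base adds ≥2°C, Tm only increases with n, so the threshold is first crossed at n = 14.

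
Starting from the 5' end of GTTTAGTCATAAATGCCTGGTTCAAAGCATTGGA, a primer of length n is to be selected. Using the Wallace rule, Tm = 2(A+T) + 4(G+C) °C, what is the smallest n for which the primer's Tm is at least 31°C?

First 12 bases: GTTTAGTCATAA → Tm = 30°C (< 31°C)
First 13 bases: GTTTAGTCATAAA → Tm = 32°C (≥ 31°C)
Each additional base adds 2°C (A/T) or 4°C (G/C), so Tm is non-decreasing in n; n = 13 is the first length to reach 31°C.

n = 13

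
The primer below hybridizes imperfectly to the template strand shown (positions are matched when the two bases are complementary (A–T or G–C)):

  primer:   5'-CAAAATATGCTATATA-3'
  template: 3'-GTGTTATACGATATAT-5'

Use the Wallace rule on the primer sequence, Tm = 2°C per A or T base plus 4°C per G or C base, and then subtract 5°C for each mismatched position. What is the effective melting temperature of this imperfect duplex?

33°C

Primer base counts: A=8, T=5, G=1, C=2 → A+T=13, G+C=3
Perfect-match Tm = 2(13) + 4(3) = 26 + 12 = 38°C
Mismatches (positions where the bases are not complementary): 1 (at position 3)
Effective Tm = 38 − 1×5 = 38 − 5 = 33°C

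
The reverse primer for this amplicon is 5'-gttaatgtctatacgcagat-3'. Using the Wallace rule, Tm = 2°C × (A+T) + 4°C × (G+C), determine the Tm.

Base counts: G=4, A=6, T=7, C=3
A+T = 13, G+C = 7
Tm = 4·7 + 2·13 = 28 + 26 = 54°C

54°C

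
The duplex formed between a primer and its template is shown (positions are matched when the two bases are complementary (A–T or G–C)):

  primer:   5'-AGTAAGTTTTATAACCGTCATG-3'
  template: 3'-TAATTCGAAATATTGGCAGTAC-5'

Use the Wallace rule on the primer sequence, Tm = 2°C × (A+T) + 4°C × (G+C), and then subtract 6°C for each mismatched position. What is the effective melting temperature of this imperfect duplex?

Primer base counts: A=7, T=8, G=4, C=3 → A+T=15, G+C=7
Perfect-match Tm = 2(15) + 4(7) = 30 + 28 = 58°C
Mismatches (positions where the bases are not complementary): 2 (at positions 2, 7)
Effective Tm = 58 − 2×6 = 58 − 12 = 46°C

46°C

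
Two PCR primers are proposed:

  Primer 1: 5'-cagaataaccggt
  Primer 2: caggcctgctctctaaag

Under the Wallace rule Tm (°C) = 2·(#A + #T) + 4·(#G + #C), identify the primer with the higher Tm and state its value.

Primer 2, 56°C

Primer 1: A+T=7, G+C=6 → Tm = 2(7)+4(6) = 38°C
Primer 2: A+T=8, G+C=10 → Tm = 2(8)+4(10) = 56°C
38°C vs 56°C → primer 2 is higher.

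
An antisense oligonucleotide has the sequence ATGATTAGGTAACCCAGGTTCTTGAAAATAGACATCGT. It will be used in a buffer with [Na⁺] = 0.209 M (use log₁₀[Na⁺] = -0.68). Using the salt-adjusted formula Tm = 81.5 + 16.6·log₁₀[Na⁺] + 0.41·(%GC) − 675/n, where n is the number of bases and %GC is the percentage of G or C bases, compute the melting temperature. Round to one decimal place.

67.6°C

Length n = 38. Scanning the sequence gives G=8, C=6, A=13, T=11.
G+C = 14, so %GC = 14/38 × 100 = 36.842%
Salt term: 16.6 × (-0.68) = -11.288
GC term: 0.41 × 36.842 = 15.105; length term: −675/38 = −17.763
Tm = 81.5 + (-11.288) + 15.105 − 17.763 = 67.554 → 67.6°C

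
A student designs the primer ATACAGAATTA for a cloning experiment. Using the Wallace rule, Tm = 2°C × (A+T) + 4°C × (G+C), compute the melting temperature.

26°C

Base counts: A=6, G=1, C=1, T=3
A+T = 9, G+C = 2
Tm = 2(9) + 4(2) = 18 + 8 = 26°C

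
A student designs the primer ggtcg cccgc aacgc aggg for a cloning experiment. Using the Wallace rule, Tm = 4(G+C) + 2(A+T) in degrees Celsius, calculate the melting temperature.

Base counts: T=1, G=8, C=7, A=3
AT pairs contribute 4, GC pairs contribute 15.
Tm = 2×4 + 4×15 = 68°C

68°C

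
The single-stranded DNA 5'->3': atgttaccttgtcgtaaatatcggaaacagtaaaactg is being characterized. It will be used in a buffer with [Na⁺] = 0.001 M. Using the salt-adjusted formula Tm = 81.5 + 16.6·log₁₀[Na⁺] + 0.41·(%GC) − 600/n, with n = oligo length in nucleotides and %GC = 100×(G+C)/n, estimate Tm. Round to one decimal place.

Length n = 38. Scanning the sequence gives A=14, C=6, T=11, G=7.
G+C = 13, so %GC = 13/38 × 100 = 34.211%
Salt term: 16.6 × (-3) = -49.8
GC term: 0.41 × 34.211 = 14.027; length term: −600/38 = −15.789
Tm = 81.5 + (-49.8) + 14.027 − 15.789 = 29.938 → 29.9°C

29.9°C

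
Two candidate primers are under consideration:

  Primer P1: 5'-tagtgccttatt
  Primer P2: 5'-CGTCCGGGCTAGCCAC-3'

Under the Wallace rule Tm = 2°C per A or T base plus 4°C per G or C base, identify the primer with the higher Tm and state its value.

Primer P1: A+T=8, G+C=4 → Tm = 2(8)+4(4) = 32°C
Primer P2: A+T=4, G+C=12 → Tm = 2(4)+4(12) = 56°C
32°C vs 56°C → primer P2 is higher.

Primer P2, 56°C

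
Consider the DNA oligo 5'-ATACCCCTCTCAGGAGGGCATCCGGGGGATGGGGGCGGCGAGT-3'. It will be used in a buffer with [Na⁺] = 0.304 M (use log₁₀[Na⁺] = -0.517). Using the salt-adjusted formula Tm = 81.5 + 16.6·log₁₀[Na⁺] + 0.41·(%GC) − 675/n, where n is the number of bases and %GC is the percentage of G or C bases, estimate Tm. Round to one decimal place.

Length n = 43. Scanning the sequence gives C=11, A=7, T=6, G=19.
G+C = 30, so %GC = 30/43 × 100 = 69.767%
Salt term: 16.6 × (-0.517) = -8.582
GC term: 0.41 × 69.767 = 28.604; length term: −675/43 = −15.698
Tm = 81.5 + (-8.582) + 28.604 − 15.698 = 85.824 → 85.8°C

85.8°C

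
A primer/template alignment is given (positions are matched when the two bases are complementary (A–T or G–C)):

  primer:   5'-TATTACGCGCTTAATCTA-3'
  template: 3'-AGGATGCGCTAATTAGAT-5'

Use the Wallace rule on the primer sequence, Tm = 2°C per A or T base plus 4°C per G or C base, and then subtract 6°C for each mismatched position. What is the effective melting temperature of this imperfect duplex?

30°C

Primer base counts: A=5, T=7, G=2, C=4 → A+T=12, G+C=6
Perfect-match Tm = 2(12) + 4(6) = 24 + 24 = 48°C
Mismatches (positions where the bases are not complementary): 3 (at positions 2, 3, 10)
Effective Tm = 48 − 3×6 = 48 − 18 = 30°C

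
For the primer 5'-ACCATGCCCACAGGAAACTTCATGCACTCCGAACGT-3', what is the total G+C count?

Base counts: T=6, C=13, G=6, A=11
Total G or C: 6 + 13 = 19

19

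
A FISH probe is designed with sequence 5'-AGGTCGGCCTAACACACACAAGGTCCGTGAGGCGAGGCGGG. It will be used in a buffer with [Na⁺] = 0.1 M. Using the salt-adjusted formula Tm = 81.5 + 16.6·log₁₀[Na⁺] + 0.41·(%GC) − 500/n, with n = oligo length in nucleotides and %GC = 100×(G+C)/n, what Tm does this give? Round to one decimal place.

79.7°C

Length n = 41. Counting bases: G=16, A=10, C=11, T=4
G+C = 27, so %GC = 27/41 × 100 = 65.854%
Salt term: 16.6 × (-1) = -16.6
GC term: 0.41 × 65.854 = 27; length term: −500/41 = −12.195
Tm = 81.5 + (-16.6) + 27 − 12.195 = 79.705 → 79.7°C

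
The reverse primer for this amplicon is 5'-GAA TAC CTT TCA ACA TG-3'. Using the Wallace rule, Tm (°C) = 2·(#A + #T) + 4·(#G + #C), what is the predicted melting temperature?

46°C

Scanning the sequence gives T=5, G=2, C=4, A=6.
AT pairs contribute 11, GC pairs contribute 6.
Tm = 2×11 + 4×6 = 46°C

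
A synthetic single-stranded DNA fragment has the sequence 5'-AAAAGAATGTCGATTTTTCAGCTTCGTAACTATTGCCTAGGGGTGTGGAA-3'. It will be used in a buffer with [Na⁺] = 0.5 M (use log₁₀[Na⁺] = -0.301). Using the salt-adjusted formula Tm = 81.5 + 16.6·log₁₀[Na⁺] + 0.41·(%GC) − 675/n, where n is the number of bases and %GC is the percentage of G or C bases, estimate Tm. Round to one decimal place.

79.4°C

Length n = 50. Scanning the sequence gives T=16, C=7, A=14, G=13.
G+C = 20, so %GC = 20/50 × 100 = 40%
Salt term: 16.6 × (-0.301) = -4.997
GC term: 0.41 × 40 = 16.4; length term: −675/50 = −13.5
Tm = 81.5 + (-4.997) + 16.4 − 13.5 = 79.403 → 79.4°C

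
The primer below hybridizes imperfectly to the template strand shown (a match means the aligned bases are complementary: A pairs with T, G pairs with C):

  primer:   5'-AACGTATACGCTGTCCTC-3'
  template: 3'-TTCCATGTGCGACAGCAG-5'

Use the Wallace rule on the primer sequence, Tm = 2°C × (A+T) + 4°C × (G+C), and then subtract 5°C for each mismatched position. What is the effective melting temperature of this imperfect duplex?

39°C

Primer base counts: A=4, T=5, G=3, C=6 → A+T=9, G+C=9
Perfect-match Tm = 2(9) + 4(9) = 18 + 36 = 54°C
Mismatches (positions where the bases are not complementary): 3 (at positions 3, 7, 16)
Effective Tm = 54 − 3×5 = 54 − 15 = 39°C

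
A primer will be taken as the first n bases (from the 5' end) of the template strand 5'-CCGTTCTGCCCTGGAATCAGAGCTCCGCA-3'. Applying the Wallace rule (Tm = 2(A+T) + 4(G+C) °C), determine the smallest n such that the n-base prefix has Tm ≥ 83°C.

First 25 bases: CCGTTCTGCCCTGGAATCAGAGCTC → Tm = 80°C (< 83°C)
First 26 bases: CCGTTCTGCCCTGGAATCAGAGCTCC → Tm = 84°C (≥ 83°C)
Since every base adds ≥2°C, Tm only increases with n, so the threshold is first crossed at n = 26.

n = 26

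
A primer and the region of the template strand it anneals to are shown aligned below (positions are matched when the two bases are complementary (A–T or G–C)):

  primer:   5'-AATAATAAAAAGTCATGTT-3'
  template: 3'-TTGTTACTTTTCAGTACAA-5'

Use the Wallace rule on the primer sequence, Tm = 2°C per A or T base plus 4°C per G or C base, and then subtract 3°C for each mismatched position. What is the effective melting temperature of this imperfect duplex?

Primer base counts: A=10, T=6, G=2, C=1 → A+T=16, G+C=3
Perfect-match Tm = 2(16) + 4(3) = 32 + 12 = 44°C
Mismatches (positions where the bases are not complementary): 2 (at positions 3, 7)
Effective Tm = 44 − 2×3 = 44 − 6 = 38°C

38°C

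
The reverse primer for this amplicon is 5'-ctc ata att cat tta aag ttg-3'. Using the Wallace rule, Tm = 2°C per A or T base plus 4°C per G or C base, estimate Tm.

52°C

Scanning the sequence gives A=7, C=3, T=9, G=2.
So N_AT = 16 and N_GC = 5.
Tm = 2(16) + 4(5) = 32 + 20 = 52°C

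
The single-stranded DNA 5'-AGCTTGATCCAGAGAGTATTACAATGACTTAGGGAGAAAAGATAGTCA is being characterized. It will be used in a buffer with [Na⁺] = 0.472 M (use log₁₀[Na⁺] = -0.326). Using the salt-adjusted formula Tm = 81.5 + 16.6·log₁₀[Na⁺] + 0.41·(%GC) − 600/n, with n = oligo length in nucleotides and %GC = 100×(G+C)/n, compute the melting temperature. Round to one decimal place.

79.0°C

Length n = 48. C=6, T=11, G=12, A=19
G+C = 18, so %GC = 18/48 × 100 = 37.5%
Salt term: 16.6 × (-0.326) = -5.412
GC term: 0.41 × 37.5 = 15.375; length term: −600/48 = −12.5
Tm = 81.5 + (-5.412) + 15.375 − 12.5 = 78.963 → 79.0°C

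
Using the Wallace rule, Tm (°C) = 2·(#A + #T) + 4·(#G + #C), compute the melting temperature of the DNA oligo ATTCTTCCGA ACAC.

Base counts: A=4, G=1, C=5, T=4
AT pairs contribute 8, GC pairs contribute 6.
Tm = 4·6 + 2·8 = 24 + 16 = 40°C

40°C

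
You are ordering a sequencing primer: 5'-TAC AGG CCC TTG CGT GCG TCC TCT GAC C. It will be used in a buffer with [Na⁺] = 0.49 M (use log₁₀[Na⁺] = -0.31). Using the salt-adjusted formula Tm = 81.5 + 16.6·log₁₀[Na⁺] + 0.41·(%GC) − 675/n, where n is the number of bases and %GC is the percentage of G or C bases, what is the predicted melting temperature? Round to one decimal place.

78.6°C

Length n = 28. Base counts: A=3, C=11, G=7, T=7
G+C = 18, so %GC = 18/28 × 100 = 64.286%
Salt term: 16.6 × (-0.31) = -5.146
GC term: 0.41 × 64.286 = 26.357; length term: −675/28 = −24.107
Tm = 81.5 + (-5.146) + 26.357 − 24.107 = 78.604 → 78.6°C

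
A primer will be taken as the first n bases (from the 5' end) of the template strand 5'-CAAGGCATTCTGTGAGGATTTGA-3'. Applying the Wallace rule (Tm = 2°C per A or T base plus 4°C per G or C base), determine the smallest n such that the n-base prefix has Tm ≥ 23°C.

First 7 bases: CAAGGCA → Tm = 22°C (< 23°C)
First 8 bases: CAAGGCAT → Tm = 24°C (≥ 23°C)
Since every base adds ≥2°C, Tm only increases with n, so the threshold is first crossed at n = 8.

n = 8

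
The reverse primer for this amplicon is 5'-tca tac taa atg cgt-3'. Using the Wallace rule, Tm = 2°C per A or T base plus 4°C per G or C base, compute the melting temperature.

T=5, A=5, C=3, G=2
So N_AT = 10 and N_GC = 5.
Tm = 2×10 + 4×5 = 40°C

40°C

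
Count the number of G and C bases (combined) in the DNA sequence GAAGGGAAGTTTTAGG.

7

Scanning the sequence gives T=4, G=7, A=5, C=0.
Total G or C: 7 + 0 = 7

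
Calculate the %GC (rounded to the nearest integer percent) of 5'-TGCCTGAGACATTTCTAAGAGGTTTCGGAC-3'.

47%

Counting bases: T=9, G=8, C=6, A=7
G+C = 8 + 6 = 14 out of 30 bases
%GC = 14/30 × 100 = 46.67% ≈ 47%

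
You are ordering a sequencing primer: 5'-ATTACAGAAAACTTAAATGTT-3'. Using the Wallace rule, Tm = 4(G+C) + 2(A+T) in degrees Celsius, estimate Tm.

50°C

Base counts: G=2, C=2, A=10, T=7
So N_AT = 17 and N_GC = 4.
Tm = 2(17) + 4(4) = 34 + 16 = 50°C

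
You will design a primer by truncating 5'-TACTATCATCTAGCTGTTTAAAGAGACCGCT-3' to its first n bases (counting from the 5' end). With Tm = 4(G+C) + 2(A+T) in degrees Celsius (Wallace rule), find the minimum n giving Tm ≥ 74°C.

n = 28

First 27 bases: TACTATCATCTAGCTGTTTAAAGAGAC → Tm = 72°C (< 74°C)
First 28 bases: TACTATCATCTAGCTGTTTAAAGAGACC → Tm = 76°C (≥ 74°C)
Each additional base adds 2°C (A/T) or 4°C (G/C), so Tm is non-decreasing in n; n = 28 is the first length to reach 74°C.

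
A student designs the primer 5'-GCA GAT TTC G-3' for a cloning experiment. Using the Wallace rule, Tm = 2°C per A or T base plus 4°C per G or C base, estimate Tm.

30°C

C=2, A=2, T=3, G=3
So N_AT = 5 and N_GC = 5.
Tm = 2(5) + 4(5) = 10 + 20 = 30°C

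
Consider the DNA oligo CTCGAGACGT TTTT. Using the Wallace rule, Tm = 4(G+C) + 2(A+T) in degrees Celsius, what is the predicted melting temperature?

Counting bases: C=3, G=3, T=6, A=2
AT pairs contribute 8, GC pairs contribute 6.
Tm = 2×8 + 4×6 = 40°C

40°C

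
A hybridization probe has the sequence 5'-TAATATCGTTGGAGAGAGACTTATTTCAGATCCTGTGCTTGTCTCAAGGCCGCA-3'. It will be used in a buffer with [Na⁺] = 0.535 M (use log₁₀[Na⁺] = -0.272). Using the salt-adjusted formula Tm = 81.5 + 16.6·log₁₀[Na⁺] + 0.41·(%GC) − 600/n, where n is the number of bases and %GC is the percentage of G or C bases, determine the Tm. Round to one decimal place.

84.1°C

Length n = 54. Scanning the sequence gives T=17, A=13, C=11, G=13.
G+C = 24, so %GC = 24/54 × 100 = 44.444%
Salt term: 16.6 × (-0.272) = -4.515
GC term: 0.41 × 44.444 = 18.222; length term: −600/54 = −11.111
Tm = 81.5 + (-4.515) + 18.222 − 11.111 = 84.096 → 84.1°C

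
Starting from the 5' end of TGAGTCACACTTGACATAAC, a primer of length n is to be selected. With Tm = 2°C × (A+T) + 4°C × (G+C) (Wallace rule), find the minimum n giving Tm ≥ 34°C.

n = 12

First 11 bases: TGAGTCACACT → Tm = 32°C (< 34°C)
First 12 bases: TGAGTCACACTT → Tm = 34°C (≥ 34°C)
Each additional base adds 2°C (A/T) or 4°C (G/C), so Tm is non-decreasing in n; n = 12 is the first length to reach 34°C.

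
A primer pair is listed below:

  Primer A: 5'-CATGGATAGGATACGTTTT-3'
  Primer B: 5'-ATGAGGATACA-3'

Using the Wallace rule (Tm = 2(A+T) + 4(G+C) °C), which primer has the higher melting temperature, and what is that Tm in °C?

Primer A, 52°C

Primer A: A+T=12, G+C=7 → Tm = 2(12)+4(7) = 52°C
Primer B: A+T=7, G+C=4 → Tm = 2(7)+4(4) = 30°C
52°C vs 30°C → primer A is higher.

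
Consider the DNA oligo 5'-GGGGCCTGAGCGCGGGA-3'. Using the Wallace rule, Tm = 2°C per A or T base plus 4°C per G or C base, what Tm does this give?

Base counts: C=4, A=2, G=10, T=1
So N_AT = 3 and N_GC = 14.
Tm = 2(3) + 4(14) = 6 + 56 = 62°C

62°C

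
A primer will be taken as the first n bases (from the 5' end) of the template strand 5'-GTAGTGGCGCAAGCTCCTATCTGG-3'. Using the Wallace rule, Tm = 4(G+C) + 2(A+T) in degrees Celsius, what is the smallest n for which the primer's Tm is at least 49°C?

First 15 bases: GTAGTGGCGCAAGCT → Tm = 48°C (< 49°C)
First 16 bases: GTAGTGGCGCAAGCTC → Tm = 52°C (≥ 49°C)
Each additional base adds 2°C (A/T) or 4°C (G/C), so Tm is non-decreasing in n; n = 16 is the first length to reach 49°C.

n = 16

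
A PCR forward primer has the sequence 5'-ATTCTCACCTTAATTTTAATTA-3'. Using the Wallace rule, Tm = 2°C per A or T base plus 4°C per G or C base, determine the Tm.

Counting bases: G=0, A=7, T=11, C=4
So N_AT = 18 and N_GC = 4.
Tm = 2×18 + 4×4 = 52°C

52°C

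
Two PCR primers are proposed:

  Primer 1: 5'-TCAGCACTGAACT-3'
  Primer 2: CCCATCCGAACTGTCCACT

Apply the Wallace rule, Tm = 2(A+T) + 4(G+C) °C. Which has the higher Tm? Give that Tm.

Primer 2, 60°C

Primer 1: A+T=7, G+C=6 → Tm = 2(7)+4(6) = 38°C
Primer 2: A+T=8, G+C=11 → Tm = 2(8)+4(11) = 60°C
38°C vs 60°C → primer 2 is higher.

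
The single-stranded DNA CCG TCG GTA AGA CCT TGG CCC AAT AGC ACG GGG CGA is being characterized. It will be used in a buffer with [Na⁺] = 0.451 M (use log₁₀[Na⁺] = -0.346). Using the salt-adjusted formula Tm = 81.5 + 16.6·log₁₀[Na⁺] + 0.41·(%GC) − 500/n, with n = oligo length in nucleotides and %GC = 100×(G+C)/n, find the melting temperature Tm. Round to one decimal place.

Length n = 36. Counting bases: A=8, G=12, C=11, T=5
G+C = 23, so %GC = 23/36 × 100 = 63.889%
Salt term: 16.6 × (-0.346) = -5.744
GC term: 0.41 × 63.889 = 26.194; length term: −500/36 = −13.889
Tm = 81.5 + (-5.744) + 26.194 − 13.889 = 88.061 → 88.1°C

88.1°C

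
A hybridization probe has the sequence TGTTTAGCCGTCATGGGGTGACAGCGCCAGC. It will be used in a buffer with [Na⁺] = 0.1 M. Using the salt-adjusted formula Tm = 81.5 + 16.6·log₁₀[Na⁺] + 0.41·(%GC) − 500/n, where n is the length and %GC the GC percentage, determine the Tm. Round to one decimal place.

73.9°C

Length n = 31. C=8, A=5, G=11, T=7
G+C = 19, so %GC = 19/31 × 100 = 61.29%
Salt term: 16.6 × (-1) = -16.6
GC term: 0.41 × 61.29 = 25.129; length term: −500/31 = −16.129
Tm = 81.5 + (-16.6) + 25.129 − 16.129 = 73.9 → 73.9°C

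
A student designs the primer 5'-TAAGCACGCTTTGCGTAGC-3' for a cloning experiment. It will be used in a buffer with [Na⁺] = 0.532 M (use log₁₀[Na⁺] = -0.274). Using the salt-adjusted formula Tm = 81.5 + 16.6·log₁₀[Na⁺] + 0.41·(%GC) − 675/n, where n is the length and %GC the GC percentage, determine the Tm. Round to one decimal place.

Length n = 19. C=5, A=4, T=5, G=5
G+C = 10, so %GC = 10/19 × 100 = 52.632%
Salt term: 16.6 × (-0.274) = -4.548
GC term: 0.41 × 52.632 = 21.579; length term: −675/19 = −35.526
Tm = 81.5 + (-4.548) + 21.579 − 35.526 = 63.005 → 63.0°C

63.0°C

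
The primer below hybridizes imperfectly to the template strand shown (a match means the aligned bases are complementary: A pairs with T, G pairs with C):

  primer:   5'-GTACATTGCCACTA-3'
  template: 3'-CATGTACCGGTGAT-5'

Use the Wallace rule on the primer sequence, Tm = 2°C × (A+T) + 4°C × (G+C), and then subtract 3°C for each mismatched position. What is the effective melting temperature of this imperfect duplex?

37°C

Primer base counts: A=4, T=4, G=2, C=4 → A+T=8, G+C=6
Perfect-match Tm = 2(8) + 4(6) = 16 + 24 = 40°C
Mismatches (positions where the bases are not complementary): 1 (at position 7)
Effective Tm = 40 − 1×3 = 40 − 3 = 37°C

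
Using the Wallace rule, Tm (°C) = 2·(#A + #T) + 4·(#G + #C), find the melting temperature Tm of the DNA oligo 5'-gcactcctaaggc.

Base counts: A=3, T=2, G=3, C=5
A+T = 5, G+C = 8
Tm = 2(5) + 4(8) = 10 + 32 = 42°C

42°C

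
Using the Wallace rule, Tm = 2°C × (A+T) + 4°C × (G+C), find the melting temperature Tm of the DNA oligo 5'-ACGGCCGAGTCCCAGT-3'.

54°C

Scanning the sequence gives G=5, T=2, C=6, A=3.
AT pairs contribute 5, GC pairs contribute 11.
Tm = 2×5 + 4×11 = 54°C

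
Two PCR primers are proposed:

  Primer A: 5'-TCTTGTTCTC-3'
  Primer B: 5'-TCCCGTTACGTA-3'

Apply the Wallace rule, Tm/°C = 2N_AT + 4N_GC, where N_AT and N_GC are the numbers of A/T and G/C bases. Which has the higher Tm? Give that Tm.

Primer B, 36°C

Primer A: A+T=6, G+C=4 → Tm = 2(6)+4(4) = 28°C
Primer B: A+T=6, G+C=6 → Tm = 2(6)+4(6) = 36°C
28°C vs 36°C → primer B is higher.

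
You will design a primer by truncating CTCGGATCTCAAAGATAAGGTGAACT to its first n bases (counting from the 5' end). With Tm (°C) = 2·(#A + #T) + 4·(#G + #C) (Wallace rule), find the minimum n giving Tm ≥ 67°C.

First 23 bases: CTCGGATCTCAAAGATAAGGTGA → Tm = 66°C (< 67°C)
First 24 bases: CTCGGATCTCAAAGATAAGGTGAA → Tm = 68°C (≥ 67°C)
Since every base adds ≥2°C, Tm only increases with n, so the threshold is first crossed at n = 24.

n = 24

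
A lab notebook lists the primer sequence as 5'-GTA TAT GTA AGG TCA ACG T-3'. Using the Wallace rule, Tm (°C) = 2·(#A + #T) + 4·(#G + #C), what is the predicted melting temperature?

52°C

Base counts: T=6, A=6, C=2, G=5
So N_AT = 12 and N_GC = 7.
Tm = 2(12) + 4(7) = 24 + 28 = 52°C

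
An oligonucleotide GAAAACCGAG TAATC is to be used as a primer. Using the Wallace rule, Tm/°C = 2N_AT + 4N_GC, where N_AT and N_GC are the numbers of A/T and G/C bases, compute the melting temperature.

42°C

Scanning the sequence gives A=7, T=2, G=3, C=3.
So N_AT = 9 and N_GC = 6.
Tm = 4·6 + 2·9 = 24 + 18 = 42°C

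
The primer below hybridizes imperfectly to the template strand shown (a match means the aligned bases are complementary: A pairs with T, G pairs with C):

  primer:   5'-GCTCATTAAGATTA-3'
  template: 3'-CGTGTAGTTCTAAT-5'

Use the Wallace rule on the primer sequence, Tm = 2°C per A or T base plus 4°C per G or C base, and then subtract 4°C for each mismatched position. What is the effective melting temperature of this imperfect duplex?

Primer base counts: A=5, T=5, G=2, C=2 → A+T=10, G+C=4
Perfect-match Tm = 2(10) + 4(4) = 20 + 16 = 36°C
Mismatches (positions where the bases are not complementary): 2 (at positions 3, 7)
Effective Tm = 36 − 2×4 = 36 − 8 = 28°C

28°C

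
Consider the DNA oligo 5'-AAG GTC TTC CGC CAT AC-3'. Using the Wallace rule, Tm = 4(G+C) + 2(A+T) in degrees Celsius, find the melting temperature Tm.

G=3, C=6, T=4, A=4
AT pairs contribute 8, GC pairs contribute 9.
Tm = 2×8 + 4×9 = 52°C

52°C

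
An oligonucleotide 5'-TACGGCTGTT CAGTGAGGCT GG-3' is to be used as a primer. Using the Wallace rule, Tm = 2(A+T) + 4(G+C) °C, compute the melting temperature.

70°C

Base counts: C=4, T=6, A=3, G=9
So N_AT = 9 and N_GC = 13.
Tm = 2(9) + 4(13) = 18 + 52 = 70°C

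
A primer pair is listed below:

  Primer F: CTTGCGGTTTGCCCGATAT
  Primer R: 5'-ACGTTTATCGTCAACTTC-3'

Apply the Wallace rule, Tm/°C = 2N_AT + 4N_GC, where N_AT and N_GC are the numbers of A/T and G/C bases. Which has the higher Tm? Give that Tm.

Primer F, 58°C

Primer F: A+T=9, G+C=10 → Tm = 2(9)+4(10) = 58°C
Primer R: A+T=11, G+C=7 → Tm = 2(11)+4(7) = 50°C
58°C vs 50°C → primer F is higher.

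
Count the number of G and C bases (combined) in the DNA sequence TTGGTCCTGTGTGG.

8

Scanning the sequence gives C=2, G=6, A=0, T=6.
G+C = 6 + 2 = 8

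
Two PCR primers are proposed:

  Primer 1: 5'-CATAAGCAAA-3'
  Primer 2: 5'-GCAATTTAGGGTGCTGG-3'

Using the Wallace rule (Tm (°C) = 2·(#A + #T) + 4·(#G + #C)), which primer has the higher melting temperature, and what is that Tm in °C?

Primer 1: A+T=7, G+C=3 → Tm = 2(7)+4(3) = 26°C
Primer 2: A+T=8, G+C=9 → Tm = 2(8)+4(9) = 52°C
26°C vs 52°C → primer 2 is higher.

Primer 2, 52°C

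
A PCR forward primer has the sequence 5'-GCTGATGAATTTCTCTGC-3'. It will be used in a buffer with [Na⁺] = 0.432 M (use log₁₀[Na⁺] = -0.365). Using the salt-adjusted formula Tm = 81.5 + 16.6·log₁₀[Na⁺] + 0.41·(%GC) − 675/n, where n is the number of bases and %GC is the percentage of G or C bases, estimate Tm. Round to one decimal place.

56.2°C

Length n = 18. Counting bases: T=7, A=3, C=4, G=4
G+C = 8, so %GC = 8/18 × 100 = 44.444%
Salt term: 16.6 × (-0.365) = -6.059
GC term: 0.41 × 44.444 = 18.222; length term: −675/18 = −37.5
Tm = 81.5 + (-6.059) + 18.222 − 37.5 = 56.163 → 56.2°C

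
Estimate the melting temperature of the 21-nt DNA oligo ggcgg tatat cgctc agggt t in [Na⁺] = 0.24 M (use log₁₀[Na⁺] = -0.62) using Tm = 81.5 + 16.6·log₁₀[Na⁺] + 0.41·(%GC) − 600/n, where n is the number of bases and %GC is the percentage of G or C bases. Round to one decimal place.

66.1°C

Length n = 21. Base counts: G=8, T=6, C=4, A=3
G+C = 12, so %GC = 12/21 × 100 = 57.143%
Salt term: 16.6 × (-0.62) = -10.292
GC term: 0.41 × 57.143 = 23.429; length term: −600/21 = −28.571
Tm = 81.5 + (-10.292) + 23.429 − 28.571 = 66.066 → 66.1°C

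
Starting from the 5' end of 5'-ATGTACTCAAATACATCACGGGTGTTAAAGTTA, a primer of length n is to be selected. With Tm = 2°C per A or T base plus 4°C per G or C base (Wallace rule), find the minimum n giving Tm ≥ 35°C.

n = 14

First 13 bases: ATGTACTCAAATA → Tm = 32°C (< 35°C)
First 14 bases: ATGTACTCAAATAC → Tm = 36°C (≥ 35°C)
Each additional base adds 2°C (A/T) or 4°C (G/C), so Tm is non-decreasing in n; n = 14 is the first length to reach 35°C.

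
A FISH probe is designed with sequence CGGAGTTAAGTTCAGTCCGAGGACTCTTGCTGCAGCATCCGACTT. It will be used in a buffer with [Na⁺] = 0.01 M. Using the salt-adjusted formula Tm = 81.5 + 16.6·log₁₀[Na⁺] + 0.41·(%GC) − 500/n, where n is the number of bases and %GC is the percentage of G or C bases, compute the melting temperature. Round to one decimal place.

Length n = 45. T=12, A=9, C=12, G=12
G+C = 24, so %GC = 24/45 × 100 = 53.333%
Salt term: 16.6 × (-2) = -33.2
GC term: 0.41 × 53.333 = 21.867; length term: −500/45 = −11.111
Tm = 81.5 + (-33.2) + 21.867 − 11.111 = 59.056 → 59.1°C

59.1°C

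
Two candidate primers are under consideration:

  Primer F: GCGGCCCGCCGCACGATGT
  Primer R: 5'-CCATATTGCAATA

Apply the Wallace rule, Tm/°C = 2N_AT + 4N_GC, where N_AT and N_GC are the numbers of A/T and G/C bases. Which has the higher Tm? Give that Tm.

Primer F: A+T=4, G+C=15 → Tm = 2(4)+4(15) = 68°C
Primer R: A+T=9, G+C=4 → Tm = 2(9)+4(4) = 34°C
68°C vs 34°C → primer F is higher.

Primer F, 68°C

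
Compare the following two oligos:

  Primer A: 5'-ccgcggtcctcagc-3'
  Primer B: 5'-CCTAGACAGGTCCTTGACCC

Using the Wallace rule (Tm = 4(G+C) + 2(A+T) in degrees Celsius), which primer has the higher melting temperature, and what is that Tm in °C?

Primer B, 64°C

Primer A: A+T=3, G+C=11 → Tm = 2(3)+4(11) = 50°C
Primer B: A+T=8, G+C=12 → Tm = 2(8)+4(12) = 64°C
50°C vs 64°C → primer B is higher.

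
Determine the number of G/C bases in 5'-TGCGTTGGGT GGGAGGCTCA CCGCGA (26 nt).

Counting bases: T=5, A=3, C=6, G=12
Total G or C: 12 + 6 = 18

18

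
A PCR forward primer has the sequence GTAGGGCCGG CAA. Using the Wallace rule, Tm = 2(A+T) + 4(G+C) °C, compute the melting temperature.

A=3, G=6, C=3, T=1
So N_AT = 4 and N_GC = 9.
Tm = 4·9 + 2·4 = 36 + 8 = 44°C

44°C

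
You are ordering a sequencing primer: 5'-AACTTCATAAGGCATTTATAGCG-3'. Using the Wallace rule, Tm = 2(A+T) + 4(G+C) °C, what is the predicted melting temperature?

Scanning the sequence gives C=4, A=8, G=4, T=7.
A+T = 15, G+C = 8
Tm = 2(15) + 4(8) = 30 + 32 = 62°C

62°C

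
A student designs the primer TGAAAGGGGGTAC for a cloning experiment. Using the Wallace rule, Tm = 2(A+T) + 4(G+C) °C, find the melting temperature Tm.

T=2, A=4, C=1, G=6
So N_AT = 6 and N_GC = 7.
Tm = 2(6) + 4(7) = 12 + 28 = 40°C

40°C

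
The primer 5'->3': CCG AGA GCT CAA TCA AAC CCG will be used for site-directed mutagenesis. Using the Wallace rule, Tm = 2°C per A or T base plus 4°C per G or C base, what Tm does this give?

Base counts: C=8, G=4, T=2, A=7
So N_AT = 9 and N_GC = 12.
Tm = 4·12 + 2·9 = 48 + 18 = 66°C

66°C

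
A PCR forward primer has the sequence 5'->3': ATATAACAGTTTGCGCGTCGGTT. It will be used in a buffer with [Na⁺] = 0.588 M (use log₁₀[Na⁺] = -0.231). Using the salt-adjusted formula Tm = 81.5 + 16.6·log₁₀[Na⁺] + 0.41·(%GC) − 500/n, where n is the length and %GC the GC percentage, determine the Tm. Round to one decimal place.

Length n = 23. G=6, T=8, C=4, A=5
G+C = 10, so %GC = 10/23 × 100 = 43.478%
Salt term: 16.6 × (-0.231) = -3.835
GC term: 0.41 × 43.478 = 17.826; length term: −500/23 = −21.739
Tm = 81.5 + (-3.835) + 17.826 − 21.739 = 73.752 → 73.8°C

73.8°C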